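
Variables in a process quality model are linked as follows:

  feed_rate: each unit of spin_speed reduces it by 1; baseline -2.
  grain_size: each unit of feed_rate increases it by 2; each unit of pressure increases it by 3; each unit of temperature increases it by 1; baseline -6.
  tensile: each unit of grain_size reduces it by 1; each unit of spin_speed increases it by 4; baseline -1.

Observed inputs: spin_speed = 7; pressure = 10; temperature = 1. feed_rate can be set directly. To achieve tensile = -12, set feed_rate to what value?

feed_rate = 7

Intervening on feed_rate fixes its value directly, overriding its dependence on spin_speed.
Substituting into the grain_size equation gives grain_size = 2*feed_rate + 25.
Substituting into the tensile equation gives tensile = -2*feed_rate + 2.
Solve -2*feed_rate + 2 = -12: feed_rate = (-12 - 2) / -2 = 7.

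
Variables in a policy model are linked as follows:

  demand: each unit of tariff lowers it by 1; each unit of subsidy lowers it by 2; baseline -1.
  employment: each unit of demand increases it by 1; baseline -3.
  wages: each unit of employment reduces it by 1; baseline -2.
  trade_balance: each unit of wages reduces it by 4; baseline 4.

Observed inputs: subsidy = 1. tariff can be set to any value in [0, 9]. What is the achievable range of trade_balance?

-48 to -12

Substituting into the demand equation gives demand = -tariff - 3.
So employment = -tariff - 6.
This gives wages = tariff + 4.
Substituting into the trade_balance equation gives trade_balance = -4*tariff - 12.
Linear in tariff, so extremes are at the endpoints: tariff = 0 gives trade_balance = -12; tariff = 9 gives trade_balance = -48.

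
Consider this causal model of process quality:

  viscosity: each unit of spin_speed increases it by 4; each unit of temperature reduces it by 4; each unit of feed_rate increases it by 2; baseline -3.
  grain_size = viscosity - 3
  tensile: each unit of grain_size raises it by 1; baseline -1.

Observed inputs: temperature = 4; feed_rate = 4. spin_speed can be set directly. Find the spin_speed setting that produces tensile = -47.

spin_speed = -8

Substituting into the viscosity equation gives viscosity = 4*spin_speed - 11.
This gives grain_size = 4*spin_speed - 14.
Substituting into the tensile equation gives tensile = 4*spin_speed - 15.
Solve 4*spin_speed - 15 = -47: spin_speed = (-47 + 15) / 4 = -8.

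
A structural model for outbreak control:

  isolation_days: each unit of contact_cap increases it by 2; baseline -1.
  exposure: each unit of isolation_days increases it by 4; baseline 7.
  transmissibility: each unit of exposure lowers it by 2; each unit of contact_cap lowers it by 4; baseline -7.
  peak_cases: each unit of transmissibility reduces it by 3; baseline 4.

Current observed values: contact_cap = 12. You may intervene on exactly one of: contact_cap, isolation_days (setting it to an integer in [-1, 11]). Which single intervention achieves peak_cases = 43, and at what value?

Intervening on contact_cap: with other inputs at their observed values, peak_cases = 60*contact_cap + 43. Solving for 43 gives contact_cap = 0, within [-1, 11].
Intervening on isolation_days: peak_cases = 24*isolation_days + 211. Reaching 43 requires isolation_days = -7, outside [-1, 11].

set contact_cap = 0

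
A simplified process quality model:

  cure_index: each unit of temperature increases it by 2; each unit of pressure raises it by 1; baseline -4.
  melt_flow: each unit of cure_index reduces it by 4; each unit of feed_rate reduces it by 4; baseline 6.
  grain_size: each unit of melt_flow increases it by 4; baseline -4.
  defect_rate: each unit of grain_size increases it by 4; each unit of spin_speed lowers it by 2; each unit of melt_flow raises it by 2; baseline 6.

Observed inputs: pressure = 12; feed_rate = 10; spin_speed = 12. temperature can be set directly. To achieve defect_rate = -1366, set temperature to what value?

temperature = 1

Substituting into the cure_index equation gives cure_index = 2*temperature + 8.
Substituting into the melt_flow equation gives melt_flow = -8*temperature - 66.
grain_size becomes -32*temperature - 268.
Substituting into the defect_rate equation gives defect_rate = -144*temperature - 1222.
Solve -144*temperature - 1222 = -1366: temperature = (-1366 + 1222) / -144 = 1.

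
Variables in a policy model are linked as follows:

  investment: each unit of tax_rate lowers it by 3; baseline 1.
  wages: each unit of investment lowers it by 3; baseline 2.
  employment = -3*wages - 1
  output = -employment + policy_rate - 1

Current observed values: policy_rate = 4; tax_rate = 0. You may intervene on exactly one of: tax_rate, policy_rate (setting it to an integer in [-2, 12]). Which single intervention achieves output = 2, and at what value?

Intervening on tax_rate: output = 27*tax_rate + 1. Reaching 2 requires tax_rate = 1/27, not an integer.
Intervening on policy_rate: with other inputs at their observed values, output = policy_rate - 3. Solving for 2 gives policy_rate = 5, within [-2, 12].

set policy_rate = 5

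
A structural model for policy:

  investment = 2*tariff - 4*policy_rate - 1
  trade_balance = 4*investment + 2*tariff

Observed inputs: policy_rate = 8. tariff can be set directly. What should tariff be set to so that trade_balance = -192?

tariff = -6

Substituting into the investment equation gives investment = 2*tariff - 33.
Substituting into the trade_balance equation gives trade_balance = 10*tariff - 132.
Solve 10*tariff - 132 = -192: tariff = (-192 + 132) / 10 = -6.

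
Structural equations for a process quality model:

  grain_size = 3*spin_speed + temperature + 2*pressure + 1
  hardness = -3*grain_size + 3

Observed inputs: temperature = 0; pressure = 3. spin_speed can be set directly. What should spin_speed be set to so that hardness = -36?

Substituting into the grain_size equation gives grain_size = 3*spin_speed + 7.
So hardness = -9*spin_speed - 18.
Solve -9*spin_speed - 18 = -36: spin_speed = (-36 + 18) / -9 = 2.

spin_speed = 2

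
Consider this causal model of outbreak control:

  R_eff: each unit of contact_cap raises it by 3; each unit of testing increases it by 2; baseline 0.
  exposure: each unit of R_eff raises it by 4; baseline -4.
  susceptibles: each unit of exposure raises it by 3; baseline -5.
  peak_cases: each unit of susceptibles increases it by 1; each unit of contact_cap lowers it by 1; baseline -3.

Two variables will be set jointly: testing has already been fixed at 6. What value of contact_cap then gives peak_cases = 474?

With testing held at 6:
Substituting into the R_eff equation gives R_eff = 3*contact_cap + 12.
Substituting into the exposure equation gives exposure = 12*contact_cap + 44.
Substituting into the susceptibles equation gives susceptibles = 36*contact_cap + 127.
Substituting into the peak_cases equation gives peak_cases = 35*contact_cap + 124.
Solve 35*contact_cap + 124 = 474: contact_cap = (474 - 124) / 35 = 10.

contact_cap = 10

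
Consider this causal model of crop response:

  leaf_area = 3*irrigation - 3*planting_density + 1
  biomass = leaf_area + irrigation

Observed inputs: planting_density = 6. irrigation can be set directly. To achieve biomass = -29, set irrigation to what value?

irrigation = -3

Substituting into the leaf_area equation gives leaf_area = 3*irrigation - 17.
So biomass = 4*irrigation - 17.
Solve 4*irrigation - 17 = -29: irrigation = (-29 + 17) / 4 = -3.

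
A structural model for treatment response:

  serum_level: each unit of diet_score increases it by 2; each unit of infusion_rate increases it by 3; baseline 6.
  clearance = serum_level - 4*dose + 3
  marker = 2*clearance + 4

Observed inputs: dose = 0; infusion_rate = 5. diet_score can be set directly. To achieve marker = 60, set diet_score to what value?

diet_score = 2

Substituting into the serum_level equation gives serum_level = 2*diet_score + 21.
clearance becomes 2*diet_score + 24.
This gives marker = 4*diet_score + 52.
Solve 4*diet_score + 52 = 60: diet_score = (60 - 52) / 4 = 2.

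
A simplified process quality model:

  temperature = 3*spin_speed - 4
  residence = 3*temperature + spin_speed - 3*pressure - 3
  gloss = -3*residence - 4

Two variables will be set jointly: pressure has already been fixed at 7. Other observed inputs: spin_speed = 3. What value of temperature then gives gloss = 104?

temperature = -5

With pressure held at 7:
Intervening on temperature fixes its value directly, overriding its dependence on spin_speed.
Substituting into the residence equation gives residence = 3*temperature - 21.
Substituting into the gloss equation gives gloss = -9*temperature + 59.
Solve -9*temperature + 59 = 104: temperature = (104 - 59) / -9 = -5.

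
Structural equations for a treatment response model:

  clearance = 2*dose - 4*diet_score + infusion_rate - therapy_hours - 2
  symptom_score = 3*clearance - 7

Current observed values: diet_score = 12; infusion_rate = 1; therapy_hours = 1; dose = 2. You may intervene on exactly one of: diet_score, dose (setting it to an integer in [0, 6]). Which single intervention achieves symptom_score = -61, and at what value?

set diet_score = 5

Intervening on diet_score: with other inputs at their observed values, symptom_score = -12*diet_score - 1. Solving for -61 gives diet_score = 5, within [0, 6].
Intervening on dose: symptom_score = 6*dose - 157. Reaching -61 requires dose = 16, outside [0, 6].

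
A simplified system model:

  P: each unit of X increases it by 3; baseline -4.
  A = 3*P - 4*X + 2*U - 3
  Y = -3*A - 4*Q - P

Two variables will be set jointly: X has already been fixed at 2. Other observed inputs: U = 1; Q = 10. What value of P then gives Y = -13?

P = 0

With X held at 2:
Intervening on P fixes its value directly, overriding its dependence on X.
Substituting into the A equation gives A = 3*P - 9.
Substituting into the Y equation gives Y = -10*P - 13.
Solve -10*P - 13 = -13: P = (-13 + 13) / -10 = 0.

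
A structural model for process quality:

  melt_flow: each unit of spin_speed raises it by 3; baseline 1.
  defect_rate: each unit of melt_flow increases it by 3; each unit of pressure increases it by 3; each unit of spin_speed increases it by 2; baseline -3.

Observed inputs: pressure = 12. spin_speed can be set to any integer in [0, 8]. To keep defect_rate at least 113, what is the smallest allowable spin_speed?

Substituting into the defect_rate equation gives defect_rate = 11*spin_speed + 36.
Require 11*spin_speed + 36 ≥ 113, so spin_speed ≥ 7.
The smallest integer in [0, 8] satisfying this is 7.

spin_speed = 7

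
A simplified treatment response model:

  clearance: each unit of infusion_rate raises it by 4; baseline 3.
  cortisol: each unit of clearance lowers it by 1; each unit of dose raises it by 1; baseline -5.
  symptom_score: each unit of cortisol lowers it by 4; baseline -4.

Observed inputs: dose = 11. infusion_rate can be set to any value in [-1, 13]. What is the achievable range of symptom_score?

Substituting into the cortisol equation gives cortisol = -4*infusion_rate + 3.
Substituting into the symptom_score equation gives symptom_score = 16*infusion_rate - 16.
Linear in infusion_rate, so extremes are at the endpoints: infusion_rate = -1 gives symptom_score = -32; infusion_rate = 13 gives symptom_score = 192.

-32 to 192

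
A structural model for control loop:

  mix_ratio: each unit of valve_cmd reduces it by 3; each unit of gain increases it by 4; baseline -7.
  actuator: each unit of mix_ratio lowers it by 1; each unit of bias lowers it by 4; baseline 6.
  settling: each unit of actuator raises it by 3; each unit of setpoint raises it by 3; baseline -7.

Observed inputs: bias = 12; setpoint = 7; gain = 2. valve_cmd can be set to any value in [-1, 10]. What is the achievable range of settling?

Substituting into the mix_ratio equation gives mix_ratio = -3*valve_cmd + 1.
Substituting into the actuator equation gives actuator = 3*valve_cmd - 43.
Substituting into the settling equation gives settling = 9*valve_cmd - 115.
Linear in valve_cmd, so extremes are at the endpoints: valve_cmd = -1 gives settling = -124; valve_cmd = 10 gives settling = -25.

-124 to -25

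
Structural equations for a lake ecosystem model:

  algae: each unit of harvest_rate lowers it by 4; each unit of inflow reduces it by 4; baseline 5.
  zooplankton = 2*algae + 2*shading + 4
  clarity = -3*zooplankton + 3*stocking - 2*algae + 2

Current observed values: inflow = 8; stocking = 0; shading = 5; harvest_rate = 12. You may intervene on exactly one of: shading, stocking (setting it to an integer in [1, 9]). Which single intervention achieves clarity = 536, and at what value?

Intervening on shading: with other inputs at their observed values, clarity = -6*shading + 590. Solving for 536 gives shading = 9, within [1, 9].
Intervening on stocking: clarity = 3*stocking + 560. Reaching 536 requires stocking = -8, outside [1, 9].

set shading = 9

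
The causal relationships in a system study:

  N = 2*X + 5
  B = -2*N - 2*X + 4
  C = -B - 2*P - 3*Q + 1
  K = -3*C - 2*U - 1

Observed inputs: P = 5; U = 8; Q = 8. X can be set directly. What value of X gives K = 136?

X = -4

Substituting into the B equation gives B = -6*X - 6.
Substituting into the C equation gives C = 6*X - 27.
So K = -18*X + 64.
Solve -18*X + 64 = 136: X = (136 - 64) / -18 = -4.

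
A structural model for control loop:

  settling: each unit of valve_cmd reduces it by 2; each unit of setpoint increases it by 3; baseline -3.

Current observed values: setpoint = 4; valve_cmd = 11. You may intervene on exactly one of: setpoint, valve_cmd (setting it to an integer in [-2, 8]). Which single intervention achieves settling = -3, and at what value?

set valve_cmd = 6

Intervening on setpoint: settling = 3*setpoint - 25. Reaching -3 requires setpoint = 22/3, not an integer.
Intervening on valve_cmd: with other inputs at their observed values, settling = -2*valve_cmd + 9. Solving for -3 gives valve_cmd = 6, within [-2, 8].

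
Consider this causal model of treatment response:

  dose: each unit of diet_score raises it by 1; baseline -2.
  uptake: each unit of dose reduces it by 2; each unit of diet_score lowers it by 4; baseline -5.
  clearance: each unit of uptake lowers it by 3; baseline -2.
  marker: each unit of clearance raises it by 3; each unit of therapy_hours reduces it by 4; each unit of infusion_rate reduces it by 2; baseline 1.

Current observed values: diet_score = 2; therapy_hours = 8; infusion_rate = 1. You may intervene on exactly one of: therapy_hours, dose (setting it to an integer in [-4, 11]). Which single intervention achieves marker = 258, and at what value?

set dose = 10

Intervening on therapy_hours: marker = -4*therapy_hours + 110. Reaching 258 requires therapy_hours = -37, outside [-4, 11].
Intervening on dose: with other inputs at their observed values, marker = 18*dose + 78. Solving for 258 gives dose = 10, within [-4, 11].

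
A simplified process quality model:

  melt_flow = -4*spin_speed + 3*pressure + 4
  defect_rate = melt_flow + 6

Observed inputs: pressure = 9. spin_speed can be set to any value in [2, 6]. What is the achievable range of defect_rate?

Substituting into the melt_flow equation gives melt_flow = -4*spin_speed + 31.
defect_rate becomes -4*spin_speed + 37.
Linear in spin_speed, so extremes are at the endpoints: spin_speed = 2 gives defect_rate = 29; spin_speed = 6 gives defect_rate = 13.

13 to 29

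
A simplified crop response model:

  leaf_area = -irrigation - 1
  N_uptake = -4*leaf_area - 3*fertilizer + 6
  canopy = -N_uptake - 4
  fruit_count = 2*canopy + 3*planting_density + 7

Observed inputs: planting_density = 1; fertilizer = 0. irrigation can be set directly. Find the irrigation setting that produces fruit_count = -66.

Substituting into the N_uptake equation gives N_uptake = 4*irrigation + 10.
Substituting into the canopy equation gives canopy = -4*irrigation - 14.
Substituting into the fruit_count equation gives fruit_count = -8*irrigation - 18.
Solve -8*irrigation - 18 = -66: irrigation = (-66 + 18) / -8 = 6.

irrigation = 6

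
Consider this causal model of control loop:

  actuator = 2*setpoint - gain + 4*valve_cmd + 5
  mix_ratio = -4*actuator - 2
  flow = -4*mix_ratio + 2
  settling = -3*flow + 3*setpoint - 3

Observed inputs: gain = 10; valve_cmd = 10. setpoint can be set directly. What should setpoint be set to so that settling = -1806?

setpoint = 1

Substituting into the actuator equation gives actuator = 2*setpoint + 35.
Substituting into the mix_ratio equation gives mix_ratio = -8*setpoint - 142.
This gives flow = 32*setpoint + 570.
Substituting into the settling equation gives settling = -93*setpoint - 1713.
Solve -93*setpoint - 1713 = -1806: setpoint = (-1806 + 1713) / -93 = 1.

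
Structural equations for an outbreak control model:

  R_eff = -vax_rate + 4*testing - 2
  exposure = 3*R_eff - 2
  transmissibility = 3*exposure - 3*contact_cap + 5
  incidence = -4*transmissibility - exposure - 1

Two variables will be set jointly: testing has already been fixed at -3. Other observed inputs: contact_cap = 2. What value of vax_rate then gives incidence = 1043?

vax_rate = 12

With testing held at -3:
Substituting into the R_eff equation gives R_eff = -vax_rate - 14.
Substituting into the exposure equation gives exposure = -3*vax_rate - 44.
Substituting into the transmissibility equation gives transmissibility = -9*vax_rate - 133.
This gives incidence = 39*vax_rate + 575.
Solve 39*vax_rate + 575 = 1043: vax_rate = (1043 - 575) / 39 = 12.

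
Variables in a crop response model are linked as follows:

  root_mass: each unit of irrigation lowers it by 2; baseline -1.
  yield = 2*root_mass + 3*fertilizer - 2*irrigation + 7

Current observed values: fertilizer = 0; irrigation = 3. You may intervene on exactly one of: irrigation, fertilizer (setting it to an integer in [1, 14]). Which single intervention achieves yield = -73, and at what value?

Intervening on irrigation: with other inputs at their observed values, yield = -6*irrigation + 5. Solving for -73 gives irrigation = 13, within [1, 14].
Intervening on fertilizer: yield = 3*fertilizer - 13. Reaching -73 requires fertilizer = -20, outside [1, 14].

set irrigation = 13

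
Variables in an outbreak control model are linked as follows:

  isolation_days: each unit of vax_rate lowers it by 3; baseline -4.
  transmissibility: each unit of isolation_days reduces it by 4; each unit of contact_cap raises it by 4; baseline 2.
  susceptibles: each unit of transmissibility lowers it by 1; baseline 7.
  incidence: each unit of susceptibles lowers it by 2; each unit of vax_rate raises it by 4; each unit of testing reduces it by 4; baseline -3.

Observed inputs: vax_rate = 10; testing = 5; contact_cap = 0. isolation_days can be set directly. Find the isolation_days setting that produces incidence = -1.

isolation_days = 1

Intervening on isolation_days fixes its value directly, overriding its dependence on vax_rate.
Substituting into the transmissibility equation gives transmissibility = -4*isolation_days + 2.
So susceptibles = 4*isolation_days + 5.
Substituting into the incidence equation gives incidence = -8*isolation_days + 7.
Solve -8*isolation_days + 7 = -1: isolation_days = (-1 - 7) / -8 = 1.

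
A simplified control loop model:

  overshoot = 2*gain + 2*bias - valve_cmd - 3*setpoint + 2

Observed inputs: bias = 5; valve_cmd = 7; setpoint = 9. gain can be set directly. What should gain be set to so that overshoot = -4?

gain = 9

Substituting into the overshoot equation gives overshoot = 2*gain - 22.
Solve 2*gain - 22 = -4: gain = (-4 + 22) / 2 = 9.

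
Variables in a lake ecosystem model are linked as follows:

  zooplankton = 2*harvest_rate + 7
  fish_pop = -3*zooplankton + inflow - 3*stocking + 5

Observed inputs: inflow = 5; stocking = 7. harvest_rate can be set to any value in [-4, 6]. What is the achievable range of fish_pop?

-68 to -8

Substituting into the fish_pop equation gives fish_pop = -6*harvest_rate - 32.
Linear in harvest_rate, so extremes are at the endpoints: harvest_rate = -4 gives fish_pop = -8; harvest_rate = 6 gives fish_pop = -68.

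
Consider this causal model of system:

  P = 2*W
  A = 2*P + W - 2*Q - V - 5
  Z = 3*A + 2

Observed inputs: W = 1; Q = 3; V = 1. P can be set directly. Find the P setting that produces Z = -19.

P = 2

Intervening on P fixes its value directly, overriding its dependence on W.
Substituting into the A equation gives A = 2*P - 11.
This gives Z = 6*P - 31.
Solve 6*P - 31 = -19: P = (-19 + 31) / 6 = 2.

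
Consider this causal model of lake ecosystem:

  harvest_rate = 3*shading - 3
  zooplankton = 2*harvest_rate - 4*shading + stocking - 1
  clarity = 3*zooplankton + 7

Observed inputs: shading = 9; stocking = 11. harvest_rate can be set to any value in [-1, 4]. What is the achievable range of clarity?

Intervening on harvest_rate fixes its value directly, overriding its dependence on shading.
Substituting into the zooplankton equation gives zooplankton = 2*harvest_rate - 26.
This gives clarity = 6*harvest_rate - 71.
Linear in harvest_rate, so extremes are at the endpoints: harvest_rate = -1 gives clarity = -77; harvest_rate = 4 gives clarity = -47.

-77 to -47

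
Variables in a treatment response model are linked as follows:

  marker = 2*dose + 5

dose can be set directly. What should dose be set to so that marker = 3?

dose = -1

Solve 2*dose + 5 = 3: dose = (3 - 5) / 2 = -1.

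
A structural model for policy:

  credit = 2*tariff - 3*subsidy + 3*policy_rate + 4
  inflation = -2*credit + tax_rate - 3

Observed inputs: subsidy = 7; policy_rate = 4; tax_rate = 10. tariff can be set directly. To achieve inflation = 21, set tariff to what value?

tariff = -1

Substituting into the credit equation gives credit = 2*tariff - 5.
Substituting into the inflation equation gives inflation = -4*tariff + 17.
Solve -4*tariff + 17 = 21: tariff = (21 - 17) / -4 = -1.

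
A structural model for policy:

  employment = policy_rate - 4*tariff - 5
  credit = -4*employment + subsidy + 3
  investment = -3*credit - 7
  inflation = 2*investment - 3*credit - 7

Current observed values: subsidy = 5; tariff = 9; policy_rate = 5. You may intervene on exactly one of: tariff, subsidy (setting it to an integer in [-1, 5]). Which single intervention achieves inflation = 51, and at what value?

Intervening on tariff: with other inputs at their observed values, inflation = -144*tariff - 93. Solving for 51 gives tariff = -1, within [-1, 5].
Intervening on subsidy: inflation = -9*subsidy - 1344. Reaching 51 requires subsidy = -155, outside [-1, 5].

set tariff = -1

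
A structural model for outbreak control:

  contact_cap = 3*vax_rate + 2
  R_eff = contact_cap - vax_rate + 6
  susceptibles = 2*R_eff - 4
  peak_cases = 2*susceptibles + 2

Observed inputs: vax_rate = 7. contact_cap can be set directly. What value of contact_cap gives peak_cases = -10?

contact_cap = 0

Intervening on contact_cap fixes its value directly, overriding its dependence on vax_rate.
Substituting into the R_eff equation gives R_eff = contact_cap - 1.
Substituting into the susceptibles equation gives susceptibles = 2*contact_cap - 6.
This gives peak_cases = 4*contact_cap - 10.
Solve 4*contact_cap - 10 = -10: contact_cap = (-10 + 10) / 4 = 0.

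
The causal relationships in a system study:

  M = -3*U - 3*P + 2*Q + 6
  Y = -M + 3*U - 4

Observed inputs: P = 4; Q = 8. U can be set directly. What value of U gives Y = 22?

Substituting into the M equation gives M = -3*U + 10.
Substituting into the Y equation gives Y = 6*U - 14.
Solve 6*U - 14 = 22: U = (22 + 14) / 6 = 6.

U = 6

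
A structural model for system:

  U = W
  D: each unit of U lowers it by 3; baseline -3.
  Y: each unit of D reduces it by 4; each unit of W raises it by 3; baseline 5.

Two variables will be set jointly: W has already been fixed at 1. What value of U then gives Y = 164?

With W held at 1:
Intervening on U fixes its value directly, overriding its dependence on W.
Substituting into the Y equation gives Y = 12*U + 20.
Solve 12*U + 20 = 164: U = (164 - 20) / 12 = 12.

U = 12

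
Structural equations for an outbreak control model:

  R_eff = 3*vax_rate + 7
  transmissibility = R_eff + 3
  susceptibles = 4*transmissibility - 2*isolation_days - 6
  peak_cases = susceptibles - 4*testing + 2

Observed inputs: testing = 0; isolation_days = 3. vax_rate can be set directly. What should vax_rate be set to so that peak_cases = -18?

Substituting into the transmissibility equation gives transmissibility = 3*vax_rate + 10.
This gives susceptibles = 12*vax_rate + 28.
So peak_cases = 12*vax_rate + 30.
Solve 12*vax_rate + 30 = -18: vax_rate = (-18 - 30) / 12 = -4.

vax_rate = -4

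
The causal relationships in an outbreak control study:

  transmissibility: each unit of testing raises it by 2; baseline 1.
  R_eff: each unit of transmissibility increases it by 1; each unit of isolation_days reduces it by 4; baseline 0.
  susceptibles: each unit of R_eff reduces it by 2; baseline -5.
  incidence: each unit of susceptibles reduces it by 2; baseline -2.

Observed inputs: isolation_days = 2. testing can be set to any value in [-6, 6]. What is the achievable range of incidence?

-68 to 28

Substituting into the R_eff equation gives R_eff = 2*testing - 7.
susceptibles becomes -4*testing + 9.
Substituting into the incidence equation gives incidence = 8*testing - 20.
Linear in testing, so extremes are at the endpoints: testing = -6 gives incidence = -68; testing = 6 gives incidence = 28.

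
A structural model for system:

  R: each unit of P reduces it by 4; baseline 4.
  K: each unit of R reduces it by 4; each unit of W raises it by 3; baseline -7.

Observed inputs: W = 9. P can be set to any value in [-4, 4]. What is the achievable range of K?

-60 to 68

Substituting into the K equation gives K = 16*P + 4.
Linear in P, so extremes are at the endpoints: P = -4 gives K = -60; P = 4 gives K = 68.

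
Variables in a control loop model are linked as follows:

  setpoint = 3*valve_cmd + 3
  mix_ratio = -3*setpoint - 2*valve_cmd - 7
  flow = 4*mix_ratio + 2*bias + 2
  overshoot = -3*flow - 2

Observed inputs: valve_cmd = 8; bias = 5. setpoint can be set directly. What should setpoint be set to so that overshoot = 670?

setpoint = 12

Intervening on setpoint fixes its value directly, overriding its dependence on valve_cmd.
Substituting into the mix_ratio equation gives mix_ratio = -3*setpoint - 23.
Substituting into the flow equation gives flow = -12*setpoint - 80.
overshoot becomes 36*setpoint + 238.
Solve 36*setpoint + 238 = 670: setpoint = (670 - 238) / 36 = 12.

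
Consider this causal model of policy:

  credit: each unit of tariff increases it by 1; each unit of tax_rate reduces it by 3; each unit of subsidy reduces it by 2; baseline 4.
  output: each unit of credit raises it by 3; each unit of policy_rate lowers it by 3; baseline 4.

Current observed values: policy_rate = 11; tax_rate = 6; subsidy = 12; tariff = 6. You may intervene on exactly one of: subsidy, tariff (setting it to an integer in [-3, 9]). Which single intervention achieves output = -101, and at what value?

Intervening on subsidy: with other inputs at their observed values, output = -6*subsidy - 53. Solving for -101 gives subsidy = 8, within [-3, 9].
Intervening on tariff: output = 3*tariff - 143. Reaching -101 requires tariff = 14, outside [-3, 9].

set subsidy = 8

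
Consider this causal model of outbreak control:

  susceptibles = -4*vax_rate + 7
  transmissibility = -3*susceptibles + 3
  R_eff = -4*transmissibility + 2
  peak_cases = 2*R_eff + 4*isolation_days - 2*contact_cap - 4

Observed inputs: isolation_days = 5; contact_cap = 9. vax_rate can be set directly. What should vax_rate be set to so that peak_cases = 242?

vax_rate = -1

Substituting into the transmissibility equation gives transmissibility = 12*vax_rate - 18.
Substituting into the R_eff equation gives R_eff = -48*vax_rate + 74.
Substituting into the peak_cases equation gives peak_cases = -96*vax_rate + 146.
Solve -96*vax_rate + 146 = 242: vax_rate = (242 - 146) / -96 = -1.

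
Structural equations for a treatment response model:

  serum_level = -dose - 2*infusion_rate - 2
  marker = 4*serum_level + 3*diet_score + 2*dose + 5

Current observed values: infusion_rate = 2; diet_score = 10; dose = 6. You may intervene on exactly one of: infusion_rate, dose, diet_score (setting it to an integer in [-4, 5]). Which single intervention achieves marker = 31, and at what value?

set infusion_rate = -2

Intervening on infusion_rate: with other inputs at their observed values, marker = -8*infusion_rate + 15. Solving for 31 gives infusion_rate = -2, within [-4, 5].
Intervening on dose: marker = -2*dose + 11. Reaching 31 requires dose = -10, outside [-4, 5].
Intervening on diet_score: marker = 3*diet_score - 31. Reaching 31 requires diet_score = 62/3, not an integer.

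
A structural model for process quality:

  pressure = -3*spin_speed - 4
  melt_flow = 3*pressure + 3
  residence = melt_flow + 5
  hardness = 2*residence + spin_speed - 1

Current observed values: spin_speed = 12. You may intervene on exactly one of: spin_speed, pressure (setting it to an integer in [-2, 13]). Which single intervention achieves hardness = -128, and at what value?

set spin_speed = 7

Intervening on spin_speed: with other inputs at their observed values, hardness = -17*spin_speed - 9. Solving for -128 gives spin_speed = 7, within [-2, 13].
Intervening on pressure: hardness = 6*pressure + 27. Reaching -128 requires pressure = -155/6, not an integer.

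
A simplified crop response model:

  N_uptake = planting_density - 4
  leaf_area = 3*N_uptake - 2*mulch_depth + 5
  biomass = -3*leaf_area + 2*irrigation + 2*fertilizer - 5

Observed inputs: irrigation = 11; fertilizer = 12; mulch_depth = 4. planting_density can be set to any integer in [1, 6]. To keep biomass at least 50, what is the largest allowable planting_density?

Substituting into the leaf_area equation gives leaf_area = 3*planting_density - 15.
biomass becomes -9*planting_density + 86.
Require -9*planting_density + 86 ≥ 50, so planting_density ≤ 4.
The largest integer in [1, 6] satisfying this is 4.

planting_density = 4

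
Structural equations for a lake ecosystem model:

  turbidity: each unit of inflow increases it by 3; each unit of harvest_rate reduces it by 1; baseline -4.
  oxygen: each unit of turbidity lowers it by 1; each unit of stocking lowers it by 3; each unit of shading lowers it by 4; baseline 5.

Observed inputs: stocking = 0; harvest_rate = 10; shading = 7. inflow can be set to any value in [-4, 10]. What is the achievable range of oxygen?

-39 to 3

Substituting into the turbidity equation gives turbidity = 3*inflow - 14.
Substituting into the oxygen equation gives oxygen = -3*inflow - 9.
Linear in inflow, so extremes are at the endpoints: inflow = -4 gives oxygen = 3; inflow = 10 gives oxygen = -39.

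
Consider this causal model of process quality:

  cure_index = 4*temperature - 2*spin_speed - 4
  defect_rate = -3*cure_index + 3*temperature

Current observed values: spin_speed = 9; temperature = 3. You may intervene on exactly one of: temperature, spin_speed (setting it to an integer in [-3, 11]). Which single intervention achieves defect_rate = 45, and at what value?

set spin_speed = 10

Intervening on temperature: defect_rate = -9*temperature + 66. Reaching 45 requires temperature = 7/3, not an integer.
Intervening on spin_speed: with other inputs at their observed values, defect_rate = 6*spin_speed - 15. Solving for 45 gives spin_speed = 10, within [-3, 11].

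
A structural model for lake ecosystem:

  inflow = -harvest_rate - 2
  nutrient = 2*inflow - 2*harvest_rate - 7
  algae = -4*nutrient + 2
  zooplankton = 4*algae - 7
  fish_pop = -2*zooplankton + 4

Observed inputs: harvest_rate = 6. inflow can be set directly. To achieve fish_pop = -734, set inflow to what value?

Intervening on inflow fixes its value directly, overriding its dependence on harvest_rate.
Substituting into the nutrient equation gives nutrient = 2*inflow - 19.
So algae = -8*inflow + 78.
zooplankton becomes -32*inflow + 305.
So fish_pop = 64*inflow - 606.
Solve 64*inflow - 606 = -734: inflow = (-734 + 606) / 64 = -2.

inflow = -2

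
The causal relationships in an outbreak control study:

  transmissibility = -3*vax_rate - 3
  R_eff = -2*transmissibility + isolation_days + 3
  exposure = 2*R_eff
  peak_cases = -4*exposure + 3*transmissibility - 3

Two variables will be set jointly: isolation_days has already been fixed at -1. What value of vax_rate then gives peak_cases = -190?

vax_rate = 2

With isolation_days held at -1:
Substituting into the R_eff equation gives R_eff = 6*vax_rate + 8.
Substituting into the exposure equation gives exposure = 12*vax_rate + 16.
So peak_cases = -57*vax_rate - 76.
Solve -57*vax_rate - 76 = -190: vax_rate = (-190 + 76) / -57 = 2.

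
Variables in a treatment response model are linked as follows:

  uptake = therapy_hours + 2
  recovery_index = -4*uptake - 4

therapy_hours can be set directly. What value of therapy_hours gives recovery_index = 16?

therapy_hours = -7

Substituting into the recovery_index equation gives recovery_index = -4*therapy_hours - 12.
Solve -4*therapy_hours - 12 = 16: therapy_hours = (16 + 12) / -4 = -7.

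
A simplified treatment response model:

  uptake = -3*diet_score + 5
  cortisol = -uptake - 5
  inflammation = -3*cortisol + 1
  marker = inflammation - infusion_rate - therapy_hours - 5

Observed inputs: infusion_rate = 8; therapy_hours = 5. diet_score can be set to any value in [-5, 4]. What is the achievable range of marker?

-23 to 58

Substituting into the cortisol equation gives cortisol = 3*diet_score - 10.
Substituting into the inflammation equation gives inflammation = -9*diet_score + 31.
So marker = -9*diet_score + 13.
Linear in diet_score, so extremes are at the endpoints: diet_score = -5 gives marker = 58; diet_score = 4 gives marker = -23.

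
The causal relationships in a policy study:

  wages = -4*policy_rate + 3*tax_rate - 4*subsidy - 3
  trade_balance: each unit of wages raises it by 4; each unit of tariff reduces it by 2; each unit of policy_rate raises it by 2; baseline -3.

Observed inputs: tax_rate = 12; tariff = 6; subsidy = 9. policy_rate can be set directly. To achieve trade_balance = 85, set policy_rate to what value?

policy_rate = -8

Substituting into the wages equation gives wages = -4*policy_rate - 3.
This gives trade_balance = -14*policy_rate - 27.
Solve -14*policy_rate - 27 = 85: policy_rate = (85 + 27) / -14 = -8.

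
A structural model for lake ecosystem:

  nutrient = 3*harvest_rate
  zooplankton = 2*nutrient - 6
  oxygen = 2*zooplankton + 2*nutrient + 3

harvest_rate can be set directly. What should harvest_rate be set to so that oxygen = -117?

harvest_rate = -6

Substituting into the zooplankton equation gives zooplankton = 6*harvest_rate - 6.
oxygen becomes 18*harvest_rate - 9.
Solve 18*harvest_rate - 9 = -117: harvest_rate = (-117 + 9) / 18 = -6.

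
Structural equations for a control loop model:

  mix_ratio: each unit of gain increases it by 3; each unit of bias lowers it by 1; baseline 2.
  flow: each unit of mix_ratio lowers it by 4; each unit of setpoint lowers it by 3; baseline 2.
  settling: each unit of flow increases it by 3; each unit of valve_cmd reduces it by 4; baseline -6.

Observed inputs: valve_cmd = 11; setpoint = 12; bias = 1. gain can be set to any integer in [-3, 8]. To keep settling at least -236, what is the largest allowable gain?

gain = 2

Substituting into the mix_ratio equation gives mix_ratio = 3*gain + 1.
Substituting into the flow equation gives flow = -12*gain - 38.
Substituting into the settling equation gives settling = -36*gain - 164.
Require -36*gain - 164 ≥ -236, so gain ≤ 2.
The largest integer in [-3, 8] satisfying this is 2.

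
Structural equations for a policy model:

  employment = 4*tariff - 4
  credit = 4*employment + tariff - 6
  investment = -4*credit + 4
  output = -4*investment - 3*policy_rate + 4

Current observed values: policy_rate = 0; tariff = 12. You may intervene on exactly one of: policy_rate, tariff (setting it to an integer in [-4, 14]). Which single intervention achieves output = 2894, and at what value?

set policy_rate = 2

Intervening on policy_rate: with other inputs at their observed values, output = -3*policy_rate + 2900. Solving for 2894 gives policy_rate = 2, within [-4, 14].
Intervening on tariff: output = 272*tariff - 364. Reaching 2894 requires tariff = 1629/136, not an integer.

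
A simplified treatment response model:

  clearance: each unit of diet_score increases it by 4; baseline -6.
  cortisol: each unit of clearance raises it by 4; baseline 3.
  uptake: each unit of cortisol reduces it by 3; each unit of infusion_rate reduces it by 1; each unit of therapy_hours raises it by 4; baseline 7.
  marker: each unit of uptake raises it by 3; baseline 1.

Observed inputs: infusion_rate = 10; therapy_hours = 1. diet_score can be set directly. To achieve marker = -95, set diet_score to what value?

diet_score = 2

Substituting into the cortisol equation gives cortisol = 16*diet_score - 21.
Substituting into the uptake equation gives uptake = -48*diet_score + 64.
marker becomes -144*diet_score + 193.
Solve -144*diet_score + 193 = -95: diet_score = (-95 - 193) / -144 = 2.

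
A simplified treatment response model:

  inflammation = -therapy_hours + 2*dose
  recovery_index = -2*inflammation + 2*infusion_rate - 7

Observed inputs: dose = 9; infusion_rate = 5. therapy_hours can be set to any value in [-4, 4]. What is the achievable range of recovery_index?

-41 to -25

Substituting into the inflammation equation gives inflammation = -therapy_hours + 18.
This gives recovery_index = 2*therapy_hours - 33.
Linear in therapy_hours, so extremes are at the endpoints: therapy_hours = -4 gives recovery_index = -41; therapy_hours = 4 gives recovery_index = -25.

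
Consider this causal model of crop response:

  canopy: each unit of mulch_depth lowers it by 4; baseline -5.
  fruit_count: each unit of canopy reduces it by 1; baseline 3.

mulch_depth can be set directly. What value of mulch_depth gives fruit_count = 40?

mulch_depth = 8

Substituting into the fruit_count equation gives fruit_count = 4*mulch_depth + 8.
Solve 4*mulch_depth + 8 = 40: mulch_depth = (40 - 8) / 4 = 8.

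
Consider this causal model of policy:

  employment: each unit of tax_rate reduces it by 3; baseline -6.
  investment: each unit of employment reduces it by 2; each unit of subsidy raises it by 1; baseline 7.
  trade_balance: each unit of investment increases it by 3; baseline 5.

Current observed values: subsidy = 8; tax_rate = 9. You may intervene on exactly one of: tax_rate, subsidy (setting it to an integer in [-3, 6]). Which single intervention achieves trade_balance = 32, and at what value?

Intervening on tax_rate: with other inputs at their observed values, trade_balance = 18*tax_rate + 86. Solving for 32 gives tax_rate = -3, within [-3, 6].
Intervening on subsidy: trade_balance = 3*subsidy + 224. Reaching 32 requires subsidy = -64, outside [-3, 6].

set tax_rate = -3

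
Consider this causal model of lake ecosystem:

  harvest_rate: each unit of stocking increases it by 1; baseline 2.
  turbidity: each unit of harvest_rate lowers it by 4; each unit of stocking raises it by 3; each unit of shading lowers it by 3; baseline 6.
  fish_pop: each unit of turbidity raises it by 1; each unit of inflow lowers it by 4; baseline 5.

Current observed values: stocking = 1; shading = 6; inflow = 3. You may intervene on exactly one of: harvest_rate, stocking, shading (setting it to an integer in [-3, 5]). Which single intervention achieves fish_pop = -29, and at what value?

Intervening on harvest_rate: fish_pop = -4*harvest_rate - 16. Reaching -29 requires harvest_rate = 13/4, not an integer.
Intervening on stocking: with other inputs at their observed values, fish_pop = -stocking - 27. Solving for -29 gives stocking = 2, within [-3, 5].
Intervening on shading: fish_pop = -3*shading - 10. Reaching -29 requires shading = 19/3, not an integer.

set stocking = 2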